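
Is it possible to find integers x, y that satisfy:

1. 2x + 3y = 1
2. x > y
Yes

Take x = 2, y = -1. Substituting into each constraint:
  (1) 2(2) + 3(-1) = 1 ✓
  (2) 2 > -1 ✓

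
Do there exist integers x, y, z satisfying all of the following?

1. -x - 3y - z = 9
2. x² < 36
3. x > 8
No

A contradictory subset is {x² < 36, x > 8}. No integer assignment can satisfy these jointly:

  - x² < 36: restricts x to |x| ≤ 5
  - x > 8: bounds one variable relative to a constant

Direct contradiction: the bounds on x require x ≥ 9 and x ≤ 5 simultaneously, which is empty.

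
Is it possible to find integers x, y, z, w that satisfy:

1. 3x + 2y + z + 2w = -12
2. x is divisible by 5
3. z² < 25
Yes

Take x = 0, y = 0, z = 0, w = -6. Substituting into each constraint:
  (1) 3(0) + 2(0) + 0 + 2(-6) = -12 ✓
  (2) 0 = 5 × 0, remainder 0 ✓
  (3) z² = (0)² = 0, and 0 < 25 ✓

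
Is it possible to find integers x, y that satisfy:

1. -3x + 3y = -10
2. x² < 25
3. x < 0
No

Even the single constraint (-3x + 3y = -10) is infeasible over the integers.

  - -3x + 3y = -10: every term on the left is divisible by 3, so the LHS ≡ 0 (mod 3), but the RHS -10 is not — no integer solution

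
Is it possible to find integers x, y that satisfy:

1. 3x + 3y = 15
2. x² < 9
Yes

Take x = 0, y = 5. Substituting into each constraint:
  (1) 3(0) + 3(5) = 15 ✓
  (2) x² = (0)² = 0, and 0 < 9 ✓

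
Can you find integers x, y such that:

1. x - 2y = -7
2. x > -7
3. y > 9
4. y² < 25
No

A contradictory subset is {y > 9, y² < 25}. No integer assignment can satisfy these jointly:

  - y > 9: bounds one variable relative to a constant
  - y² < 25: restricts y to |y| ≤ 4

Direct contradiction: the bounds on y require y ≥ 10 and y ≤ 4 simultaneously, which is empty.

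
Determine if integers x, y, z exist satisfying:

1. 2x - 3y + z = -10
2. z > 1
Yes

Take x = 0, y = 4, z = 2. Substituting into each constraint:
  (1) 2(0) - 3(4) + 2 = -10 ✓
  (2) 2 > 1 ✓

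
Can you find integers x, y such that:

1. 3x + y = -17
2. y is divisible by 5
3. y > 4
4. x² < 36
No

A contradictory subset is {3x + y = -17, y > 4, x² < 36}. No integer assignment can satisfy these jointly:

  - 3x + y = -17: is a linear equation tying the variables together
  - y > 4: bounds one variable relative to a constant
  - x² < 36: restricts x to |x| ≤ 5

Range argument: with x ∈ [-5, 5], y ∈ [5, ∞], the left side of the equation is at least -10, but the right side is -17 < -10. No integer solution exists.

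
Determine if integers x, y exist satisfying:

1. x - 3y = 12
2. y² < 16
Yes

Take x = 12, y = 0. Substituting into each constraint:
  (1) 12 - 3(0) = 12 ✓
  (2) y² = (0)² = 0, and 0 < 16 ✓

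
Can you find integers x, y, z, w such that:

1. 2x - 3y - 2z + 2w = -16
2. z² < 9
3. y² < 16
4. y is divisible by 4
Yes

Take x = 0, y = 0, z = 0, w = -8. Substituting into each constraint:
  (1) 2(0) - 3(0) - 2(0) + 2(-8) = -16 ✓
  (2) z² = (0)² = 0, and 0 < 9 ✓
  (3) y² = (0)² = 0, and 0 < 16 ✓
  (4) 0 = 4 × 0, remainder 0 ✓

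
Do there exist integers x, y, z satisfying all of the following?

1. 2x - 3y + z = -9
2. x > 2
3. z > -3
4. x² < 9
No

A contradictory subset is {x > 2, x² < 9}. No integer assignment can satisfy these jointly:

  - x > 2: bounds one variable relative to a constant
  - x² < 9: restricts x to |x| ≤ 2

Direct contradiction: the bounds on x require x ≥ 3 and x ≤ 2 simultaneously, which is empty.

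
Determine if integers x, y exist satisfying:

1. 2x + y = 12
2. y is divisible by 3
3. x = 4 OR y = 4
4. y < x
No

A contradictory subset is {2x + y = 12, x = 4 OR y = 4, y < x}. No integer assignment can satisfy these jointly:

  - 2x + y = 12: is a linear equation tying the variables together
  - x = 4 OR y = 4: forces a choice: either x = 4 or y = 4
  - y < x: bounds one variable relative to another variable

Split on the disjunction (x = 4 OR y = 4):
  • If x = 4: the equation forces y = 4, giving (x, y) = (4, 4), which violates x > y.
  • If y = 4: the equation forces x = 4, giving (y, x) = (4, 4), which violates x > y.
Both branches are infeasible, so the system has no integer solution.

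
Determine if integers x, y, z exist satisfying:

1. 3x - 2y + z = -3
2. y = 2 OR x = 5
Yes

Take x = 0, y = 2, z = 1. Substituting into each constraint:
  (1) 3(0) - 2(2) + 1 = -3 ✓
  (2) y = 2, target 2 ✓ (first branch holds)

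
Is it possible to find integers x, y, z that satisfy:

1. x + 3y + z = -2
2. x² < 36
Yes

Take x = -2, y = 0, z = 0. Substituting into each constraint:
  (1) (-2) + 3(0) + 0 = -2 ✓
  (2) x² = (-2)² = 4, and 4 < 36 ✓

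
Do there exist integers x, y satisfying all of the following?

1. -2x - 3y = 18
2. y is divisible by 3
Yes

Take x = -9, y = 0. Substituting into each constraint:
  (1) -2(-9) - 3(0) = 18 ✓
  (2) 0 = 3 × 0, remainder 0 ✓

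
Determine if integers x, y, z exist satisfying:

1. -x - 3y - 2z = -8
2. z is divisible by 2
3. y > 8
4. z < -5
Yes

Take x = -7, y = 9, z = -6. Substituting into each constraint:
  (1) 7 - 3(9) - 2(-6) = -8 ✓
  (2) -6 = 2 × -3, remainder 0 ✓
  (3) 9 > 8 ✓
  (4) -6 < -5 ✓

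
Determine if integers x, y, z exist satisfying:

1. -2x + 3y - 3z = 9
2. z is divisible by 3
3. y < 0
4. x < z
Yes

Take x = -6, y = -1, z = 0. Substituting into each constraint:
  (1) -2(-6) + 3(-1) - 3(0) = 9 ✓
  (2) 0 = 3 × 0, remainder 0 ✓
  (3) -1 < 0 ✓
  (4) -6 < 0 ✓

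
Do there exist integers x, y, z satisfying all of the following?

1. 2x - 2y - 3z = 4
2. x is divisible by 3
Yes

Take x = 0, y = 1, z = -2. Substituting into each constraint:
  (1) 2(0) - 2(1) - 3(-2) = 4 ✓
  (2) 0 = 3 × 0, remainder 0 ✓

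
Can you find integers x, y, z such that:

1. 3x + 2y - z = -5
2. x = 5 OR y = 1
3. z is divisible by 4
Yes

Take x = -1, y = 1, z = 4. Substituting into each constraint:
  (1) 3(-1) + 2(1) + (-4) = -5 ✓
  (2) y = 1, target 1 ✓ (second branch holds)
  (3) 4 = 4 × 1, remainder 0 ✓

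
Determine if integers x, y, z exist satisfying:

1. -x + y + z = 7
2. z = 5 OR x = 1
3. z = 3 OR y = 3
Yes

Take x = 1, y = 5, z = 3. Substituting into each constraint:
  (1) (-1) + 5 + 3 = 7 ✓
  (2) x = 1, target 1 ✓ (second branch holds)
  (3) z = 3, target 3 ✓ (first branch holds)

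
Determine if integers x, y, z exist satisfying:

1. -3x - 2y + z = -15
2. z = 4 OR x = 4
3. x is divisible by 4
Yes

Take x = 4, y = 0, z = -3. Substituting into each constraint:
  (1) -3(4) - 2(0) + (-3) = -15 ✓
  (2) x = 4, target 4 ✓ (second branch holds)
  (3) 4 = 4 × 1, remainder 0 ✓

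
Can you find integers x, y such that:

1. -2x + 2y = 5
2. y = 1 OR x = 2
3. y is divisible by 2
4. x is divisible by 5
No

Even the single constraint (-2x + 2y = 5) is infeasible over the integers.

  - -2x + 2y = 5: every term on the left is divisible by 2, so the LHS ≡ 0 (mod 2), but the RHS 5 is not — no integer solution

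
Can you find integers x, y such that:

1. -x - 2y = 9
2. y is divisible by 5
Yes

Take x = -9, y = 0. Substituting into each constraint:
  (1) 9 - 2(0) = 9 ✓
  (2) 0 = 5 × 0, remainder 0 ✓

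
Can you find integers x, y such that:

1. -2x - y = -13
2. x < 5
Yes

Take x = 4, y = 5. Substituting into each constraint:
  (1) -2(4) + (-5) = -13 ✓
  (2) 4 < 5 ✓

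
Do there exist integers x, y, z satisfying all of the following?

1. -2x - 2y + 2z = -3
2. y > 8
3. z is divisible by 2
No

Even the single constraint (-2x - 2y + 2z = -3) is infeasible over the integers.

  - -2x - 2y + 2z = -3: every term on the left is divisible by 2, so the LHS ≡ 0 (mod 2), but the RHS -3 is not — no integer solution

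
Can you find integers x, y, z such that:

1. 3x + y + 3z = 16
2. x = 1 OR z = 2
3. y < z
Yes

Take x = 1, y = 1, z = 4. Substituting into each constraint:
  (1) 3(1) + 1 + 3(4) = 16 ✓
  (2) x = 1, target 1 ✓ (first branch holds)
  (3) 1 < 4 ✓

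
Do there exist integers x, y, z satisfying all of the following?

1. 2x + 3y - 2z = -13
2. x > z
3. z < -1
Yes

Take x = 2, y = -7, z = -2. Substituting into each constraint:
  (1) 2(2) + 3(-7) - 2(-2) = -13 ✓
  (2) 2 > -2 ✓
  (3) -2 < -1 ✓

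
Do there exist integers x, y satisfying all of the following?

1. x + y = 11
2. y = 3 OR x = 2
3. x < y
Yes

Take x = 2, y = 9. Substituting into each constraint:
  (1) 2 + 9 = 11 ✓
  (2) x = 2, target 2 ✓ (second branch holds)
  (3) 2 < 9 ✓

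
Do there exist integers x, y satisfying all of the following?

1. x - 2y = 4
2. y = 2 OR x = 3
Yes

Take x = 8, y = 2. Substituting into each constraint:
  (1) 8 - 2(2) = 4 ✓
  (2) y = 2, target 2 ✓ (first branch holds)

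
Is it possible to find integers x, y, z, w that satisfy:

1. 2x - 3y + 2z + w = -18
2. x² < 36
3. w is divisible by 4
Yes

Take x = 1, y = 8, z = 0, w = 4. Substituting into each constraint:
  (1) 2(1) - 3(8) + 2(0) + 4 = -18 ✓
  (2) x² = (1)² = 1, and 1 < 36 ✓
  (3) 4 = 4 × 1, remainder 0 ✓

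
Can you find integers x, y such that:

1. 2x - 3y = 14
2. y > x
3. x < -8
Yes

Take x = -17, y = -16. Substituting into each constraint:
  (1) 2(-17) - 3(-16) = 14 ✓
  (2) -16 > -17 ✓
  (3) -17 < -8 ✓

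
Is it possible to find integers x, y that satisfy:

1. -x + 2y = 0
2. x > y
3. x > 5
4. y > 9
Yes

Take x = 20, y = 10. Substituting into each constraint:
  (1) (-20) + 2(10) = 0 ✓
  (2) 20 > 10 ✓
  (3) 20 > 5 ✓
  (4) 10 > 9 ✓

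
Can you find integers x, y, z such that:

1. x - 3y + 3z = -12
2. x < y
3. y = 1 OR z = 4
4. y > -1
Yes

Take x = 9, y = 11, z = 4. Substituting into each constraint:
  (1) 9 - 3(11) + 3(4) = -12 ✓
  (2) 9 < 11 ✓
  (3) z = 4, target 4 ✓ (second branch holds)
  (4) 11 > -1 ✓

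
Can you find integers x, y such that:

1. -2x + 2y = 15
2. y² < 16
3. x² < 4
No

Even the single constraint (-2x + 2y = 15) is infeasible over the integers.

  - -2x + 2y = 15: every term on the left is divisible by 2, so the LHS ≡ 0 (mod 2), but the RHS 15 is not — no integer solution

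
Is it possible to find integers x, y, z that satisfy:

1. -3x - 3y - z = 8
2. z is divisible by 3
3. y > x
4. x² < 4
No

A contradictory subset is {-3x - 3y - z = 8, z is divisible by 3}. No integer assignment can satisfy these jointly:

  - -3x - 3y - z = 8: is a linear equation tying the variables together
  - z is divisible by 3: restricts z to multiples of 3

Modular obstruction: writing z = 3z', every remaining term of the linear equation is divisible by 3, so the left side is ≡ 0 (mod 3); but the right side 8 ≡ 2 (mod 3). No integers can satisfy it.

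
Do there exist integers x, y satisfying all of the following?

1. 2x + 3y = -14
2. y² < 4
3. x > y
No

The full constraint system is jointly infeasible over the integers. Each constraint and what it forces:

  - 2x + 3y = -14: is a linear equation tying the variables together
  - y² < 4: restricts y to |y| ≤ 1
  - x > y: bounds one variable relative to another variable

Propagating the comparison: x > y and y ≥ -1 give x ≥ 0. Range argument: with x ∈ [0, ∞], y ∈ [-1, 1], the left side of the equation is at least -3, but the right side is -14 < -3. No integer solution exists.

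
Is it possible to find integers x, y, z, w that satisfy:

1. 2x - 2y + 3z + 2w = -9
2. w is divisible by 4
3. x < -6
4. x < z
Yes

Take x = -7, y = -1, z = 1, w = 0. Substituting into each constraint:
  (1) 2(-7) - 2(-1) + 3(1) + 2(0) = -9 ✓
  (2) 0 = 4 × 0, remainder 0 ✓
  (3) -7 < -6 ✓
  (4) -7 < 1 ✓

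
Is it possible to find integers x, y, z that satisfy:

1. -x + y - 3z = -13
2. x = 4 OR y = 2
Yes

Take x = 0, y = 2, z = 5. Substituting into each constraint:
  (1) 0 + 2 - 3(5) = -13 ✓
  (2) y = 2, target 2 ✓ (second branch holds)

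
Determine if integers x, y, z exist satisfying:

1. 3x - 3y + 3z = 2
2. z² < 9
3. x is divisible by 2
No

Even the single constraint (3x - 3y + 3z = 2) is infeasible over the integers.

  - 3x - 3y + 3z = 2: every term on the left is divisible by 3, so the LHS ≡ 0 (mod 3), but the RHS 2 is not — no integer solution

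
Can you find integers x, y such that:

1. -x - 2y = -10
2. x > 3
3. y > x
No

The full constraint system is jointly infeasible over the integers. Each constraint and what it forces:

  - -x - 2y = -10: is a linear equation tying the variables together
  - x > 3: bounds one variable relative to a constant
  - y > x: bounds one variable relative to another variable

Propagating the comparison: y > x and x ≥ 4 give y ≥ 5. Range argument: with x ∈ [4, ∞], y ∈ [5, ∞], the left side of the equation is at most -14, but the right side is -10 > -14. No integer solution exists.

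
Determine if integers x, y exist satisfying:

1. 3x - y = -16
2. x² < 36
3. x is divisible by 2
Yes

Take x = 0, y = 16. Substituting into each constraint:
  (1) 3(0) + (-16) = -16 ✓
  (2) x² = (0)² = 0, and 0 < 36 ✓
  (3) 0 = 2 × 0, remainder 0 ✓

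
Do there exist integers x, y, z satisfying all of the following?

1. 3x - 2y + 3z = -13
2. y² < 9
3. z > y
Yes

Take x = -5, y = -1, z = 0. Substituting into each constraint:
  (1) 3(-5) - 2(-1) + 3(0) = -13 ✓
  (2) y² = (-1)² = 1, and 1 < 9 ✓
  (3) 0 > -1 ✓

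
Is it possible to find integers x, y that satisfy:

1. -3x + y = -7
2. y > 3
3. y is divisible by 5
Yes

Take x = 4, y = 5. Substituting into each constraint:
  (1) -3(4) + 5 = -7 ✓
  (2) 5 > 3 ✓
  (3) 5 = 5 × 1, remainder 0 ✓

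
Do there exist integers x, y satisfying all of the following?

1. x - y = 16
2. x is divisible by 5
Yes

Take x = 0, y = -16. Substituting into each constraint:
  (1) 0 + 16 = 16 ✓
  (2) 0 = 5 × 0, remainder 0 ✓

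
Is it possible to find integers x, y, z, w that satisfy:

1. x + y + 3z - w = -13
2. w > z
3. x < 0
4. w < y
Yes

Take x = -11, y = 1, z = -1, w = 0. Substituting into each constraint:
  (1) (-11) + 1 + 3(-1) + 0 = -13 ✓
  (2) 0 > -1 ✓
  (3) -11 < 0 ✓
  (4) 0 < 1 ✓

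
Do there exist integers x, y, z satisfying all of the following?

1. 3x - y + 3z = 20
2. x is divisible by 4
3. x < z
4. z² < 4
Yes

Take x = 0, y = -17, z = 1. Substituting into each constraint:
  (1) 3(0) + 17 + 3(1) = 20 ✓
  (2) 0 = 4 × 0, remainder 0 ✓
  (3) 0 < 1 ✓
  (4) z² = (1)² = 1, and 1 < 4 ✓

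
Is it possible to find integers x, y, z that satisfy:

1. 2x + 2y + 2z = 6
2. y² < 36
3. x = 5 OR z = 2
Yes

Take x = 5, y = 0, z = -2. Substituting into each constraint:
  (1) 2(5) + 2(0) + 2(-2) = 6 ✓
  (2) y² = (0)² = 0, and 0 < 36 ✓
  (3) x = 5, target 5 ✓ (first branch holds)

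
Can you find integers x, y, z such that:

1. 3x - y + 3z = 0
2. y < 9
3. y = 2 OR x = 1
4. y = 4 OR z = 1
Yes

Take x = 1, y = 6, z = 1. Substituting into each constraint:
  (1) 3(1) + (-6) + 3(1) = 0 ✓
  (2) 6 < 9 ✓
  (3) x = 1, target 1 ✓ (second branch holds)
  (4) z = 1, target 1 ✓ (second branch holds)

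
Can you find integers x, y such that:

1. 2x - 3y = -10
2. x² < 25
Yes

Take x = -2, y = 2. Substituting into each constraint:
  (1) 2(-2) - 3(2) = -10 ✓
  (2) x² = (-2)² = 4, and 4 < 25 ✓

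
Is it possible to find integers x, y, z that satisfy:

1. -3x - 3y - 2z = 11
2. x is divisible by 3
Yes

Take x = 0, y = 1, z = -7. Substituting into each constraint:
  (1) -3(0) - 3(1) - 2(-7) = 11 ✓
  (2) 0 = 3 × 0, remainder 0 ✓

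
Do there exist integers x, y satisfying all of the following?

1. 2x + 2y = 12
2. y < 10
Yes

Take x = 6, y = 0. Substituting into each constraint:
  (1) 2(6) + 2(0) = 12 ✓
  (2) 0 < 10 ✓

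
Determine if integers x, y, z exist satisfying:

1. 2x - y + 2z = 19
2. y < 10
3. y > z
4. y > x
Yes

Take x = 8, y = 9, z = 6. Substituting into each constraint:
  (1) 2(8) + (-9) + 2(6) = 19 ✓
  (2) 9 < 10 ✓
  (3) 9 > 6 ✓
  (4) 9 > 8 ✓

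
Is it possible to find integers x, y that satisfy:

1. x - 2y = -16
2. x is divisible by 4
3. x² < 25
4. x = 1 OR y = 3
No

A contradictory subset is {x - 2y = -16, x is divisible by 4, x = 1 OR y = 3}. No integer assignment can satisfy these jointly:

  - x - 2y = -16: is a linear equation tying the variables together
  - x is divisible by 4: restricts x to multiples of 4
  - x = 1 OR y = 3: forces a choice: either x = 1 or y = 3

Split on the disjunction (x = 1 OR y = 3):
  • If x = 1: this contradicts the divisibility constraint — 1 is not a multiple of 4.
  • If y = 3: with y = 3, writing x = 4x', every remaining term of the linear equation is divisible by 4, so the left side is ≡ 0 (mod 4); but the right side -10 ≡ 2 (mod 4). No integers can satisfy it.
Both branches are infeasible, so the system has no integer solution.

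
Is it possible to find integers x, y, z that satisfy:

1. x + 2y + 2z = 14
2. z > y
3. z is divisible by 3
Yes

Take x = 16, y = -1, z = 0. Substituting into each constraint:
  (1) 16 + 2(-1) + 2(0) = 14 ✓
  (2) 0 > -1 ✓
  (3) 0 = 3 × 0, remainder 0 ✓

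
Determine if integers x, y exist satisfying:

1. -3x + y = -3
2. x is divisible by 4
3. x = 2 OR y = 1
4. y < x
No

A contradictory subset is {-3x + y = -3, x = 2 OR y = 1, y < x}. No integer assignment can satisfy these jointly:

  - -3x + y = -3: is a linear equation tying the variables together
  - x = 2 OR y = 1: forces a choice: either x = 2 or y = 1
  - y < x: bounds one variable relative to another variable

Split on the disjunction (x = 2 OR y = 1):
  • If x = 2: the equation forces y = 3, giving (x, y) = (2, 3), which violates x > y.
  • If y = 1: with y = 1, every remaining term of the linear equation is divisible by 3, so the left side is ≡ 0 (mod 3); but the right side -4 ≡ 2 (mod 3). No integers can satisfy it.
Both branches are infeasible, so the system has no integer solution.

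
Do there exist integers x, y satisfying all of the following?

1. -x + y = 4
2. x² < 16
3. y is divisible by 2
Yes

Take x = 2, y = 6. Substituting into each constraint:
  (1) (-2) + 6 = 4 ✓
  (2) x² = (2)² = 4, and 4 < 16 ✓
  (3) 6 = 2 × 3, remainder 0 ✓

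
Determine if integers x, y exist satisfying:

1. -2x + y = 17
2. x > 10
Yes

Take x = 11, y = 39. Substituting into each constraint:
  (1) -2(11) + 39 = 17 ✓
  (2) 11 > 10 ✓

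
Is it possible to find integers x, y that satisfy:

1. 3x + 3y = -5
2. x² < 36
No

Even the single constraint (3x + 3y = -5) is infeasible over the integers.

  - 3x + 3y = -5: every term on the left is divisible by 3, so the LHS ≡ 0 (mod 3), but the RHS -5 is not — no integer solution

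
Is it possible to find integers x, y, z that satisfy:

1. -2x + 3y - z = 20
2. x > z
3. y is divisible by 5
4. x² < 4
Yes

Take x = 1, y = 0, z = -22. Substituting into each constraint:
  (1) -2(1) + 3(0) + 22 = 20 ✓
  (2) 1 > -22 ✓
  (3) 0 = 5 × 0, remainder 0 ✓
  (4) x² = (1)² = 1, and 1 < 4 ✓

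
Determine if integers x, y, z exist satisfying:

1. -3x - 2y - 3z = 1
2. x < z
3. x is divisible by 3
Yes

Take x = 0, y = -2, z = 1. Substituting into each constraint:
  (1) -3(0) - 2(-2) - 3(1) = 1 ✓
  (2) 0 < 1 ✓
  (3) 0 = 3 × 0, remainder 0 ✓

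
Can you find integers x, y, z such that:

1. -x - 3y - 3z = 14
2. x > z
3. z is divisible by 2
Yes

Take x = 1, y = -5, z = 0. Substituting into each constraint:
  (1) (-1) - 3(-5) - 3(0) = 14 ✓
  (2) 1 > 0 ✓
  (3) 0 = 2 × 0, remainder 0 ✓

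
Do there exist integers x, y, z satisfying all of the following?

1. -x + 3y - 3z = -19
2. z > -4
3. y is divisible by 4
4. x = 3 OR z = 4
Yes

Take x = -5, y = -4, z = 4. Substituting into each constraint:
  (1) 5 + 3(-4) - 3(4) = -19 ✓
  (2) 4 > -4 ✓
  (3) -4 = 4 × -1, remainder 0 ✓
  (4) z = 4, target 4 ✓ (second branch holds)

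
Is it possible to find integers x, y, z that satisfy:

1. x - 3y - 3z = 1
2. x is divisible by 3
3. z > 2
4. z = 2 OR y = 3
No

A contradictory subset is {x - 3y - 3z = 1, x is divisible by 3}. No integer assignment can satisfy these jointly:

  - x - 3y - 3z = 1: is a linear equation tying the variables together
  - x is divisible by 3: restricts x to multiples of 3

Modular obstruction: writing x = 3x', every remaining term of the linear equation is divisible by 3, so the left side is ≡ 0 (mod 3); but the right side 1 ≡ 1 (mod 3). No integers can satisfy it.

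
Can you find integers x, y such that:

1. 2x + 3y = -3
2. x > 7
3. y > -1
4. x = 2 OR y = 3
No

A contradictory subset is {2x + 3y = -3, x > 7, y > -1}. No integer assignment can satisfy these jointly:

  - 2x + 3y = -3: is a linear equation tying the variables together
  - x > 7: bounds one variable relative to a constant
  - y > -1: bounds one variable relative to a constant

Range argument: with x ∈ [8, ∞], y ∈ [0, ∞], the left side of the equation is at least 16, but the right side is -3 < 16. No integer solution exists.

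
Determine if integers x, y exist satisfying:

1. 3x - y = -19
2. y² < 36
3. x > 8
No

The full constraint system is jointly infeasible over the integers. Each constraint and what it forces:

  - 3x - y = -19: is a linear equation tying the variables together
  - y² < 36: restricts y to |y| ≤ 5
  - x > 8: bounds one variable relative to a constant

Range argument: with x ∈ [9, ∞], y ∈ [-5, 5], the left side of the equation is at least 22, but the right side is -19 < 22. No integer solution exists.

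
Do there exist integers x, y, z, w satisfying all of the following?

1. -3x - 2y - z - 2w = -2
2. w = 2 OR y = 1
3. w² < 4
Yes

Take x = 0, y = 1, z = -2, w = 1. Substituting into each constraint:
  (1) -3(0) - 2(1) + 2 - 2(1) = -2 ✓
  (2) y = 1, target 1 ✓ (second branch holds)
  (3) w² = (1)² = 1, and 1 < 4 ✓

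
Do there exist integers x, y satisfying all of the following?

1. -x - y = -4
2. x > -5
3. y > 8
No

The full constraint system is jointly infeasible over the integers. Each constraint and what it forces:

  - -x - y = -4: is a linear equation tying the variables together
  - x > -5: bounds one variable relative to a constant
  - y > 8: bounds one variable relative to a constant

Range argument: with x ∈ [-4, ∞], y ∈ [9, ∞], the left side of the equation is at most -5, but the right side is -4 > -5. No integer solution exists.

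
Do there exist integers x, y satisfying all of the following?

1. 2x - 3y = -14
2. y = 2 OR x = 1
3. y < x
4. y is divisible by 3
No

A contradictory subset is {2x - 3y = -14, y = 2 OR x = 1, y < x}. No integer assignment can satisfy these jointly:

  - 2x - 3y = -14: is a linear equation tying the variables together
  - y = 2 OR x = 1: forces a choice: either y = 2 or x = 1
  - y < x: bounds one variable relative to another variable

Split on the disjunction (y = 2 OR x = 1):
  • If y = 2: the equation forces x = -4, giving (y, x) = (2, -4), which violates x > y.
  • If x = 1: with x = 1, every remaining term of the linear equation is divisible by 3, so the left side is ≡ 0 (mod 3); but the right side -16 ≡ 2 (mod 3). No integers can satisfy it.
Both branches are infeasible, so the system has no integer solution.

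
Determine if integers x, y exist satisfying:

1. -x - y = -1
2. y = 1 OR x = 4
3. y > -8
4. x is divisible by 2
Yes

Take x = 0, y = 1. Substituting into each constraint:
  (1) 0 + (-1) = -1 ✓
  (2) y = 1, target 1 ✓ (first branch holds)
  (3) 1 > -8 ✓
  (4) 0 = 2 × 0, remainder 0 ✓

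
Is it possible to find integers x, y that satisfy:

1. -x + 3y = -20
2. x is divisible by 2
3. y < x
Yes

Take x = 2, y = -6. Substituting into each constraint:
  (1) (-2) + 3(-6) = -20 ✓
  (2) 2 = 2 × 1, remainder 0 ✓
  (3) -6 < 2 ✓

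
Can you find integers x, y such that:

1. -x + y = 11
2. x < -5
Yes

Take x = -6, y = 5. Substituting into each constraint:
  (1) 6 + 5 = 11 ✓
  (2) -6 < -5 ✓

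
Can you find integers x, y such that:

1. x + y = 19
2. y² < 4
Yes

Take x = 19, y = 0. Substituting into each constraint:
  (1) 19 + 0 = 19 ✓
  (2) y² = (0)² = 0, and 0 < 4 ✓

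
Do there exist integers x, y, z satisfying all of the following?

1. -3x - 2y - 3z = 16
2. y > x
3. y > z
Yes

Take x = 0, y = 1, z = -6. Substituting into each constraint:
  (1) -3(0) - 2(1) - 3(-6) = 16 ✓
  (2) 1 > 0 ✓
  (3) 1 > -6 ✓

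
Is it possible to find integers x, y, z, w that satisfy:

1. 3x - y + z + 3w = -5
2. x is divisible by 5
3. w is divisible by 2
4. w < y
Yes

Take x = 0, y = 1, z = -4, w = 0. Substituting into each constraint:
  (1) 3(0) + (-1) + (-4) + 3(0) = -5 ✓
  (2) 0 = 5 × 0, remainder 0 ✓
  (3) 0 = 2 × 0, remainder 0 ✓
  (4) 0 < 1 ✓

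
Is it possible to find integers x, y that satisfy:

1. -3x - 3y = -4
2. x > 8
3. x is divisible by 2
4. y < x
No

Even the single constraint (-3x - 3y = -4) is infeasible over the integers.

  - -3x - 3y = -4: every term on the left is divisible by 3, so the LHS ≡ 0 (mod 3), but the RHS -4 is not — no integer solution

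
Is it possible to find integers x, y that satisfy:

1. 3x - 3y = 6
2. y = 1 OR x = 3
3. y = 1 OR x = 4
Yes

Take x = 3, y = 1. Substituting into each constraint:
  (1) 3(3) - 3(1) = 6 ✓
  (2) y = 1, target 1 ✓ (first branch holds)
  (3) y = 1, target 1 ✓ (first branch holds)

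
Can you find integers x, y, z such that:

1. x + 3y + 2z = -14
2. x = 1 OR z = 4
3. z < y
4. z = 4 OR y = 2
Yes

Take x = -37, y = 5, z = 4. Substituting into each constraint:
  (1) (-37) + 3(5) + 2(4) = -14 ✓
  (2) z = 4, target 4 ✓ (second branch holds)
  (3) 4 < 5 ✓
  (4) z = 4, target 4 ✓ (first branch holds)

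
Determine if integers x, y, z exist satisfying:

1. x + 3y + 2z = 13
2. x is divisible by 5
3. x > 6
Yes

Take x = 10, y = 1, z = 0. Substituting into each constraint:
  (1) 10 + 3(1) + 2(0) = 13 ✓
  (2) 10 = 5 × 2, remainder 0 ✓
  (3) 10 > 6 ✓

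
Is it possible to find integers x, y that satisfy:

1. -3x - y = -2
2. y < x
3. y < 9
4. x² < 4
Yes

Take x = 1, y = -1. Substituting into each constraint:
  (1) -3(1) + 1 = -2 ✓
  (2) -1 < 1 ✓
  (3) -1 < 9 ✓
  (4) x² = (1)² = 1, and 1 < 4 ✓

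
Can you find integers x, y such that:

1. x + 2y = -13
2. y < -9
Yes

Take x = 7, y = -10. Substituting into each constraint:
  (1) 7 + 2(-10) = -13 ✓
  (2) -10 < -9 ✓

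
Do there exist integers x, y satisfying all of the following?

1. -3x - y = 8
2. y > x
Yes

Take x = -3, y = 1. Substituting into each constraint:
  (1) -3(-3) + (-1) = 8 ✓
  (2) 1 > -3 ✓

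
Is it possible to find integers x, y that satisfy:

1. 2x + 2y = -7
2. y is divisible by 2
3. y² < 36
No

Even the single constraint (2x + 2y = -7) is infeasible over the integers.

  - 2x + 2y = -7: every term on the left is divisible by 2, so the LHS ≡ 0 (mod 2), but the RHS -7 is not — no integer solution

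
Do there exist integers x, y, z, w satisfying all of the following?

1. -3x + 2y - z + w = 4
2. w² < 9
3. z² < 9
Yes

Take x = 0, y = 2, z = 0, w = 0. Substituting into each constraint:
  (1) -3(0) + 2(2) + 0 + 0 = 4 ✓
  (2) w² = (0)² = 0, and 0 < 9 ✓
  (3) z² = (0)² = 0, and 0 < 9 ✓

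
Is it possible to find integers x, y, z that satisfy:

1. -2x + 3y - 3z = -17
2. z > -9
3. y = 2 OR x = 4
Yes

Take x = 4, y = 3, z = 6. Substituting into each constraint:
  (1) -2(4) + 3(3) - 3(6) = -17 ✓
  (2) 6 > -9 ✓
  (3) x = 4, target 4 ✓ (second branch holds)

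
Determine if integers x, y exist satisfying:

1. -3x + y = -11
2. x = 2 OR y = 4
Yes

Take x = 5, y = 4. Substituting into each constraint:
  (1) -3(5) + 4 = -11 ✓
  (2) y = 4, target 4 ✓ (second branch holds)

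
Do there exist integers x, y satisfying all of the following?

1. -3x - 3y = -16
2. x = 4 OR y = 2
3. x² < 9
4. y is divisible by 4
No

Even the single constraint (-3x - 3y = -16) is infeasible over the integers.

  - -3x - 3y = -16: every term on the left is divisible by 3, so the LHS ≡ 0 (mod 3), but the RHS -16 is not — no integer solution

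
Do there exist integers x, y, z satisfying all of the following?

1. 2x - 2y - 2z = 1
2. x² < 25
No

Even the single constraint (2x - 2y - 2z = 1) is infeasible over the integers.

  - 2x - 2y - 2z = 1: every term on the left is divisible by 2, so the LHS ≡ 0 (mod 2), but the RHS 1 is not — no integer solution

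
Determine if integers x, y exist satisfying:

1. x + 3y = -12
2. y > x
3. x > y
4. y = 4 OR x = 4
No

A contradictory subset is {y > x, x > y}. No integer assignment can satisfy these jointly:

  - y > x: bounds one variable relative to another variable
  - x > y: bounds one variable relative to another variable

Direct contradiction: y > x and x > y cannot both hold.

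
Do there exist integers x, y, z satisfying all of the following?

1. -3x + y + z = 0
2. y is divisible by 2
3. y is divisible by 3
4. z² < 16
Yes

Take x = 0, y = 0, z = 0. Substituting into each constraint:
  (1) -3(0) + 0 + 0 = 0 ✓
  (2) 0 = 2 × 0, remainder 0 ✓
  (3) 0 = 3 × 0, remainder 0 ✓
  (4) z² = (0)² = 0, and 0 < 16 ✓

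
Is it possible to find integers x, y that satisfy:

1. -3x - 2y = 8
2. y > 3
Yes

Take x = -6, y = 5. Substituting into each constraint:
  (1) -3(-6) - 2(5) = 8 ✓
  (2) 5 > 3 ✓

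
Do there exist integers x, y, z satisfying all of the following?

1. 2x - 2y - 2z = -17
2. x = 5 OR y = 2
No

Even the single constraint (2x - 2y - 2z = -17) is infeasible over the integers.

  - 2x - 2y - 2z = -17: every term on the left is divisible by 2, so the LHS ≡ 0 (mod 2), but the RHS -17 is not — no integer solution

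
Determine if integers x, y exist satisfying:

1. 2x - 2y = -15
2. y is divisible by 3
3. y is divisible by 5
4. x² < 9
No

Even the single constraint (2x - 2y = -15) is infeasible over the integers.

  - 2x - 2y = -15: every term on the left is divisible by 2, so the LHS ≡ 0 (mod 2), but the RHS -15 is not — no integer solution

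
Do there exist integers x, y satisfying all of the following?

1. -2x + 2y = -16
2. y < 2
Yes

Take x = 0, y = -8. Substituting into each constraint:
  (1) -2(0) + 2(-8) = -16 ✓
  (2) -8 < 2 ✓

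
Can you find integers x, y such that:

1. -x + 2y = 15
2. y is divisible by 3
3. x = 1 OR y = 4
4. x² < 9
No

A contradictory subset is {-x + 2y = 15, y is divisible by 3, x = 1 OR y = 4}. No integer assignment can satisfy these jointly:

  - -x + 2y = 15: is a linear equation tying the variables together
  - y is divisible by 3: restricts y to multiples of 3
  - x = 1 OR y = 4: forces a choice: either x = 1 or y = 4

Split on the disjunction (x = 1 OR y = 4):
  • If x = 1: with x = 1, writing y = 3y', every remaining term of the linear equation is divisible by 6, so the left side is ≡ 0 (mod 6); but the right side 16 ≡ 4 (mod 6). No integers can satisfy it.
  • If y = 4: this contradicts the divisibility constraint — 4 is not a multiple of 3.
Both branches are infeasible, so the system has no integer solution.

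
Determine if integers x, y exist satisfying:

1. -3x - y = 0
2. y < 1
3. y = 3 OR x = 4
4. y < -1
Yes

Take x = 4, y = -12. Substituting into each constraint:
  (1) -3(4) + 12 = 0 ✓
  (2) -12 < 1 ✓
  (3) x = 4, target 4 ✓ (second branch holds)
  (4) -12 < -1 ✓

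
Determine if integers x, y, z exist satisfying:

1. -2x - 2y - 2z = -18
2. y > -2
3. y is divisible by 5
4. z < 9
Yes

Take x = 1, y = 0, z = 8. Substituting into each constraint:
  (1) -2(1) - 2(0) - 2(8) = -18 ✓
  (2) 0 > -2 ✓
  (3) 0 = 5 × 0, remainder 0 ✓
  (4) 8 < 9 ✓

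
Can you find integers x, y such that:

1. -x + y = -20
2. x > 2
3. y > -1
Yes

Take x = 20, y = 0. Substituting into each constraint:
  (1) (-20) + 0 = -20 ✓
  (2) 20 > 2 ✓
  (3) 0 > -1 ✓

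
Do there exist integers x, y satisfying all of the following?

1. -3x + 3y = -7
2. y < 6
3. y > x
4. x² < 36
No

Even the single constraint (-3x + 3y = -7) is infeasible over the integers.

  - -3x + 3y = -7: every term on the left is divisible by 3, so the LHS ≡ 0 (mod 3), but the RHS -7 is not — no integer solution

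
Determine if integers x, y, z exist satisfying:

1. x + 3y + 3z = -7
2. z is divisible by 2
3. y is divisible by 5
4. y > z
Yes

Take x = -22, y = 5, z = 0. Substituting into each constraint:
  (1) (-22) + 3(5) + 3(0) = -7 ✓
  (2) 0 = 2 × 0, remainder 0 ✓
  (3) 5 = 5 × 1, remainder 0 ✓
  (4) 5 > 0 ✓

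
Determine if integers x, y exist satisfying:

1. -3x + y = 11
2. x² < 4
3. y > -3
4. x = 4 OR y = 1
No

A contradictory subset is {-3x + y = 11, x² < 4, x = 4 OR y = 1}. No integer assignment can satisfy these jointly:

  - -3x + y = 11: is a linear equation tying the variables together
  - x² < 4: restricts x to |x| ≤ 1
  - x = 4 OR y = 1: forces a choice: either x = 4 or y = 1

Split on the disjunction (x = 4 OR y = 1):
  • If x = 4: this contradicts x² < 4, which requires |x| ≤ 1.
  • If y = 1: with y = 1, every remaining term of the linear equation is divisible by 3, so the left side is ≡ 0 (mod 3); but the right side 10 ≡ 1 (mod 3). No integers can satisfy it.
Both branches are infeasible, so the system has no integer solution.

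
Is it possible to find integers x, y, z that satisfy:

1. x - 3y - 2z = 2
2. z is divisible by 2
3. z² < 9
Yes

Take x = 2, y = 0, z = 0. Substituting into each constraint:
  (1) 2 - 3(0) - 2(0) = 2 ✓
  (2) 0 = 2 × 0, remainder 0 ✓
  (3) z² = (0)² = 0, and 0 < 9 ✓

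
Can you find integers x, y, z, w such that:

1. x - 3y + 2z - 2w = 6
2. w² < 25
Yes

Take x = 0, y = 0, z = 0, w = -3. Substituting into each constraint:
  (1) 0 - 3(0) + 2(0) - 2(-3) = 6 ✓
  (2) w² = (-3)² = 9, and 9 < 25 ✓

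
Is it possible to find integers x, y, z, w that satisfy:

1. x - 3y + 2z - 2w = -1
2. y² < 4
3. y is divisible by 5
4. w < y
Yes

Take x = -3, y = 0, z = 0, w = -1. Substituting into each constraint:
  (1) (-3) - 3(0) + 2(0) - 2(-1) = -1 ✓
  (2) y² = (0)² = 0, and 0 < 4 ✓
  (3) 0 = 5 × 0, remainder 0 ✓
  (4) -1 < 0 ✓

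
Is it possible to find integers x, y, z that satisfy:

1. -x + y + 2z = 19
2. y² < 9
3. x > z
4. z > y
Yes

Take x = 21, y = 0, z = 20. Substituting into each constraint:
  (1) (-21) + 0 + 2(20) = 19 ✓
  (2) y² = (0)² = 0, and 0 < 9 ✓
  (3) 21 > 20 ✓
  (4) 20 > 0 ✓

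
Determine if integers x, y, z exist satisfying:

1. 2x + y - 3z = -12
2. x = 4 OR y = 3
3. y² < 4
Yes

Take x = 4, y = 1, z = 7. Substituting into each constraint:
  (1) 2(4) + 1 - 3(7) = -12 ✓
  (2) x = 4, target 4 ✓ (first branch holds)
  (3) y² = (1)² = 1, and 1 < 4 ✓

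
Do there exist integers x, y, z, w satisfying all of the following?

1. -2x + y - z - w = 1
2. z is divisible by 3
Yes

Take x = 0, y = 0, z = 0, w = -1. Substituting into each constraint:
  (1) -2(0) + 0 + 0 + 1 = 1 ✓
  (2) 0 = 3 × 0, remainder 0 ✓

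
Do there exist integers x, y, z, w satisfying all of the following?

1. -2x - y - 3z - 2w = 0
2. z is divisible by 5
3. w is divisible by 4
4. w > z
Yes

Take x = 0, y = 23, z = -5, w = -4. Substituting into each constraint:
  (1) -2(0) + (-23) - 3(-5) - 2(-4) = 0 ✓
  (2) -5 = 5 × -1, remainder 0 ✓
  (3) -4 = 4 × -1, remainder 0 ✓
  (4) -4 > -5 ✓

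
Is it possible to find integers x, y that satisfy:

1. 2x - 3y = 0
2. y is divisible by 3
Yes

Take x = 0, y = 0. Substituting into each constraint:
  (1) 2(0) - 3(0) = 0 ✓
  (2) 0 = 3 × 0, remainder 0 ✓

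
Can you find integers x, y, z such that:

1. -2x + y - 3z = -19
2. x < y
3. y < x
No

A contradictory subset is {x < y, y < x}. No integer assignment can satisfy these jointly:

  - x < y: bounds one variable relative to another variable
  - y < x: bounds one variable relative to another variable

Direct contradiction: y > x and x > y cannot both hold.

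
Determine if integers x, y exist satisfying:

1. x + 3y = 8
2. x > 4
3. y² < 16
Yes

Take x = 5, y = 1. Substituting into each constraint:
  (1) 5 + 3(1) = 8 ✓
  (2) 5 > 4 ✓
  (3) y² = (1)² = 1, and 1 < 16 ✓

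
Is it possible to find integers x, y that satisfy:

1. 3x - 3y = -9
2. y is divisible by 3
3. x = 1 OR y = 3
Yes

Take x = 0, y = 3. Substituting into each constraint:
  (1) 3(0) - 3(3) = -9 ✓
  (2) 3 = 3 × 1, remainder 0 ✓
  (3) y = 3, target 3 ✓ (second branch holds)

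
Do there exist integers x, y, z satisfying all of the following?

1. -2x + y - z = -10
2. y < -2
Yes

Take x = 0, y = -3, z = 7. Substituting into each constraint:
  (1) -2(0) + (-3) + (-7) = -10 ✓
  (2) -3 < -2 ✓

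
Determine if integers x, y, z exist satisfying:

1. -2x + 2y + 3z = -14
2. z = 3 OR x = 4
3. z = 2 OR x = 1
Yes

Take x = 4, y = -6, z = 2. Substituting into each constraint:
  (1) -2(4) + 2(-6) + 3(2) = -14 ✓
  (2) x = 4, target 4 ✓ (second branch holds)
  (3) z = 2, target 2 ✓ (first branch holds)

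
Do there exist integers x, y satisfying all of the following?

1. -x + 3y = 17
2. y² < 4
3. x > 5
No

The full constraint system is jointly infeasible over the integers. Each constraint and what it forces:

  - -x + 3y = 17: is a linear equation tying the variables together
  - y² < 4: restricts y to |y| ≤ 1
  - x > 5: bounds one variable relative to a constant

Range argument: with x ∈ [6, ∞], y ∈ [-1, 1], the left side of the equation is at most -3, but the right side is 17 > -3. No integer solution exists.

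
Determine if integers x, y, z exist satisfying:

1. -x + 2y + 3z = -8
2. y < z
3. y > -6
Yes

Take x = 11, y = 0, z = 1. Substituting into each constraint:
  (1) (-11) + 2(0) + 3(1) = -8 ✓
  (2) 0 < 1 ✓
  (3) 0 > -6 ✓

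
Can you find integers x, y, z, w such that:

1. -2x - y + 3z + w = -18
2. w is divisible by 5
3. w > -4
Yes

Take x = 0, y = 18, z = 0, w = 0. Substituting into each constraint:
  (1) -2(0) + (-18) + 3(0) + 0 = -18 ✓
  (2) 0 = 5 × 0, remainder 0 ✓
  (3) 0 > -4 ✓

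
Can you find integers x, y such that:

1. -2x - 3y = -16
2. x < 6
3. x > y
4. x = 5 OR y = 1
Yes

Take x = 5, y = 2. Substituting into each constraint:
  (1) -2(5) - 3(2) = -16 ✓
  (2) 5 < 6 ✓
  (3) 5 > 2 ✓
  (4) x = 5, target 5 ✓ (first branch holds)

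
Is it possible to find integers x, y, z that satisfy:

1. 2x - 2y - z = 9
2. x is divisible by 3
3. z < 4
Yes

Take x = 0, y = 0, z = -9. Substituting into each constraint:
  (1) 2(0) - 2(0) + 9 = 9 ✓
  (2) 0 = 3 × 0, remainder 0 ✓
  (3) -9 < 4 ✓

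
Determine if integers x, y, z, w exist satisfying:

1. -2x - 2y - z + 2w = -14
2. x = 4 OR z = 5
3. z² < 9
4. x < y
Yes

Take x = 4, y = 5, z = -2, w = 1. Substituting into each constraint:
  (1) -2(4) - 2(5) + 2 + 2(1) = -14 ✓
  (2) x = 4, target 4 ✓ (first branch holds)
  (3) z² = (-2)² = 4, and 4 < 9 ✓
  (4) 4 < 5 ✓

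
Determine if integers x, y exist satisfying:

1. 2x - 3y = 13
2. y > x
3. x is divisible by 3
No

A contradictory subset is {2x - 3y = 13, x is divisible by 3}. No integer assignment can satisfy these jointly:

  - 2x - 3y = 13: is a linear equation tying the variables together
  - x is divisible by 3: restricts x to multiples of 3

Modular obstruction: writing x = 3x', every remaining term of the linear equation is divisible by 3, so the left side is ≡ 0 (mod 3); but the right side 13 ≡ 1 (mod 3). No integers can satisfy it.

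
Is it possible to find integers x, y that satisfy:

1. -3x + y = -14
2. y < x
Yes

Take x = 0, y = -14. Substituting into each constraint:
  (1) -3(0) + (-14) = -14 ✓
  (2) -14 < 0 ✓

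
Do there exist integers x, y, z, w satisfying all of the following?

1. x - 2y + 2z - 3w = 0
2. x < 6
Yes

Take x = 0, y = 0, z = 0, w = 0. Substituting into each constraint:
  (1) 0 - 2(0) + 2(0) - 3(0) = 0 ✓
  (2) 0 < 6 ✓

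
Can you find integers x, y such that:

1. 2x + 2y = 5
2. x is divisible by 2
No

Even the single constraint (2x + 2y = 5) is infeasible over the integers.

  - 2x + 2y = 5: every term on the left is divisible by 2, so the LHS ≡ 0 (mod 2), but the RHS 5 is not — no integer solution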